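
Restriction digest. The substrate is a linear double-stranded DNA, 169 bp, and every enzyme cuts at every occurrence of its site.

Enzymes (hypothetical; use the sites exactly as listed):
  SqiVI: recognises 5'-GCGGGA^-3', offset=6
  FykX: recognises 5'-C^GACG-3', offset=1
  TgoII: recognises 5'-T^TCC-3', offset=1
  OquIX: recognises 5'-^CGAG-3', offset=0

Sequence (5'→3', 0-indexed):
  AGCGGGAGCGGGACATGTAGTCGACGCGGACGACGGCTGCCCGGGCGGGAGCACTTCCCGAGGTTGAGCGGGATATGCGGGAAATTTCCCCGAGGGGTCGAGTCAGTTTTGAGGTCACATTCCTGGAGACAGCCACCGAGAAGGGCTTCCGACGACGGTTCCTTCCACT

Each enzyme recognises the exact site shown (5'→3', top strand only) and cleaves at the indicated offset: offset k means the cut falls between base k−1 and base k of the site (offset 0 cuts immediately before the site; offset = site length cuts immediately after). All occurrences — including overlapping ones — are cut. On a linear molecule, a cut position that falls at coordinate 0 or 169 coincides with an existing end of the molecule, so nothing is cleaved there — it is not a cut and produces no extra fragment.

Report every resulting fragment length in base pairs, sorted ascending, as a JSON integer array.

Per-enzyme occurrences:
  SqiVI (GCGGGA, off=6): starts [1, 7, 44, 67, 76] → cuts [7, 13, 50, 73, 82]
  FykX (CGACG, off=1): starts [21, 30, 149, 152] → cuts [22, 31, 150, 153]
  TgoII (TTCC, off=1): starts [54, 85, 119, 146, 158, 162] → cuts [55, 86, 120, 147, 159, 163]
  OquIX (CGAG, off=0): starts [58, 90, 98, 136] → cuts [58, 90, 98, 136]

All cut coordinates (distinct, sorted): [7, 13, 22, 31, 50, 55, 58, 73, 82, 86, 90, 98, 120, 136, 147, 150, 153, 159, 163]

Fragment lengths:
  [0,7): 7 bp
  [7,13): 6 bp
  [13,22): 9 bp
  [22,31): 9 bp
  [31,50): 19 bp
  [50,55): 5 bp
  [55,58): 3 bp
  [58,73): 15 bp
  [73,82): 9 bp
  [82,86): 4 bp
  [86,90): 4 bp
  [90,98): 8 bp
  [98,120): 22 bp
  [120,136): 16 bp
  [136,147): 11 bp
  [147,150): 3 bp
  [150,153): 3 bp
  [153,159): 6 bp
  [159,163): 4 bp
  [163,169): 6 bp

[3,3,3,4,4,4,5,6,6,6,7,8,9,9,9,11,15,16,19,22]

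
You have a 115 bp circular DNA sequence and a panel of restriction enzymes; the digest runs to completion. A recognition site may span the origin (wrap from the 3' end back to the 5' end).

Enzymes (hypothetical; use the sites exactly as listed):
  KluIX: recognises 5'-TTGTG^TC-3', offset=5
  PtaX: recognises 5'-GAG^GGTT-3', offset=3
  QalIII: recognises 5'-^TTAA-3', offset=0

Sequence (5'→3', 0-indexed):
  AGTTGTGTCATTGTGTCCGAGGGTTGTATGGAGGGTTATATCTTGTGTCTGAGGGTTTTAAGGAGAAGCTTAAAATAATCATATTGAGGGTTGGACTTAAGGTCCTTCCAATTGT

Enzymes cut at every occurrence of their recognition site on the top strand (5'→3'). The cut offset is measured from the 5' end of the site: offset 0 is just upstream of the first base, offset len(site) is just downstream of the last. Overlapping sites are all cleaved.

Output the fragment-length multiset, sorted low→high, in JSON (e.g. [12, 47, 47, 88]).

[4,6,6,8,8,12,12,14,19,26]

Per-enzyme occurrences:
  KluIX (TTGTGTC, off=5): starts [2, 10, 42] → cuts [7, 15, 47]
  PtaX (GAGGGTT, off=3): starts [18, 30, 50, 85] → cuts [21, 33, 53, 88]
  QalIII (TTAA, off=0): starts [57, 69, 96] → cuts [57, 69, 96]

All cut coordinates (distinct, sorted): [7, 15, 21, 33, 47, 53, 57, 69, 88, 96]

Fragment lengths:
  7→15: 8 bp
  15→21: 6 bp
  21→33: 12 bp
  33→47: 14 bp
  47→53: 6 bp
  53→57: 4 bp
  57→69: 12 bp
  69→88: 19 bp
  88→96: 8 bp
  96→7 (wrap): 115-96+7 = 26 bp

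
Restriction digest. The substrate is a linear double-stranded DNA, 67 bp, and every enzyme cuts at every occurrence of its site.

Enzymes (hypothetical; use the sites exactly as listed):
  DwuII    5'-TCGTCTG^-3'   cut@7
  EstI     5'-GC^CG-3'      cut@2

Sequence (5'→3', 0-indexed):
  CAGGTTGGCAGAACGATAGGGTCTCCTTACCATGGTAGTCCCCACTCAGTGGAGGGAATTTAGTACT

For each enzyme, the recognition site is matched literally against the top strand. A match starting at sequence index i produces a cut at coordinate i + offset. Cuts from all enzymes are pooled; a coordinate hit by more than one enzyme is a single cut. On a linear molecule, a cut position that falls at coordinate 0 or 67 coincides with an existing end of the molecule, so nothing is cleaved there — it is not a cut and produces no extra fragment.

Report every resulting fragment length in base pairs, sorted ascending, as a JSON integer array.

Site scan:
  DwuII (TCGTCTG, off=7): no sites
  EstI (GCCG, off=2): no sites

Pooled cuts: ∅

Fragments:
  no cuts → one linear fragment of 67 bp

[67]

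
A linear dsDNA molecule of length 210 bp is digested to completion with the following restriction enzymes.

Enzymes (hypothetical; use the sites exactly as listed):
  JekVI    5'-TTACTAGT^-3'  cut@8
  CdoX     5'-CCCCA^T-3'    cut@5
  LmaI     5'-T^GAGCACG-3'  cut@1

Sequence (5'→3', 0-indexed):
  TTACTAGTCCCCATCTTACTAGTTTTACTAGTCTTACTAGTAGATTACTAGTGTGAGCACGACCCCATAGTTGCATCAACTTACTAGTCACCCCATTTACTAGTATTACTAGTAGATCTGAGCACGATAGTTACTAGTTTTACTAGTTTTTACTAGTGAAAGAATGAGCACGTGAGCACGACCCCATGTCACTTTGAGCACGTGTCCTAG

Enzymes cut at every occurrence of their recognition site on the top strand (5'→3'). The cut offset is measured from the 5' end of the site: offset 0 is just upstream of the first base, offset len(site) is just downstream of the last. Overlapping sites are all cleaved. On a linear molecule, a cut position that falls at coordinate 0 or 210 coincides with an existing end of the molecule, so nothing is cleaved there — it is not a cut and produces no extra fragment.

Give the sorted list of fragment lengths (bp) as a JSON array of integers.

Scan for sites:
  JekVI (TTACTAGT, off=8): starts [0, 15, 24, 33, 44, 80, 96, 105, 130, 139, 149] → cuts [8, 23, 32, 41, 52, 88, 104, 113, 138, 147, 157]
  CdoX (CCCCAT, off=5): starts [8, 62, 90, 181] → cuts [13, 67, 95, 186]
  LmaI (TGAGCACG, off=1): starts [53, 118, 164, 172, 194] → cuts [54, 119, 165, 173, 195]

All cut coordinates (distinct, sorted): [8, 13, 23, 32, 41, 52, 54, 67, 88, 95, 104, 113, 119, 138, 147, 157, 165, 173, 186, 195]

Fragments:
  [0,8): 8 bp
  [8,13): 5 bp
  [13,23): 10 bp
  [23,32): 9 bp
  [32,41): 9 bp
  [41,52): 11 bp
  [52,54): 2 bp
  [54,67): 13 bp
  [67,88): 21 bp
  [88,95): 7 bp
  [95,104): 9 bp
  [104,113): 9 bp
  [113,119): 6 bp
  [119,138): 19 bp
  [138,147): 9 bp
  [147,157): 10 bp
  [157,165): 8 bp
  [165,173): 8 bp
  [173,186): 13 bp
  [186,195): 9 bp
  [195,210): 15 bp

[2,5,6,7,8,8,8,9,9,9,9,9,9,10,10,11,13,13,15,19,21]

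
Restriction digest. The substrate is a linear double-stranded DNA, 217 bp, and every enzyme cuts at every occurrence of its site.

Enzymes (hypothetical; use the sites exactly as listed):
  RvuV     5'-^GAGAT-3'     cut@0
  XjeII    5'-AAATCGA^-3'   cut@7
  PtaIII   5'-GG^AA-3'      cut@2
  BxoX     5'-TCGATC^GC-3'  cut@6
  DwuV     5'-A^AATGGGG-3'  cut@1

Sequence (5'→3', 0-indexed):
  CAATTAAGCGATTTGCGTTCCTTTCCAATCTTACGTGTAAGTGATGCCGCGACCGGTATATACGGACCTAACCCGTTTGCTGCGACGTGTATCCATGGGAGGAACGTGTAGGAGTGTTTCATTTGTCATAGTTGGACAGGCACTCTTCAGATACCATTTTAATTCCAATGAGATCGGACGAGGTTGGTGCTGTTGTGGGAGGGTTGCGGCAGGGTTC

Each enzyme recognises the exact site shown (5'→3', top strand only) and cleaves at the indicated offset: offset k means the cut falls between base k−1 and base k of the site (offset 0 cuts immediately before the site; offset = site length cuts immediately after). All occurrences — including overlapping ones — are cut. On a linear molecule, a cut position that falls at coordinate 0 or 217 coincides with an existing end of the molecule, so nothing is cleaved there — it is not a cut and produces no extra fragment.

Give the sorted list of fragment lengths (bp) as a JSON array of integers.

Per-enzyme occurrences:
  RvuV (GAGAT, off=0): starts [169] → cuts [169]
  XjeII (AAATCGA, off=7): no sites
  PtaIII (GGAA, off=2): starts [100] → cuts [102]
  BxoX (TCGATCGC, off=6): no sites
  DwuV (AAATGGGG, off=1): no sites

Pooled cuts: [102, 169]

Fragment lengths:
  [0,102): 102 bp
  [102,169): 67 bp
  [169,217): 48 bp

[48,67,102]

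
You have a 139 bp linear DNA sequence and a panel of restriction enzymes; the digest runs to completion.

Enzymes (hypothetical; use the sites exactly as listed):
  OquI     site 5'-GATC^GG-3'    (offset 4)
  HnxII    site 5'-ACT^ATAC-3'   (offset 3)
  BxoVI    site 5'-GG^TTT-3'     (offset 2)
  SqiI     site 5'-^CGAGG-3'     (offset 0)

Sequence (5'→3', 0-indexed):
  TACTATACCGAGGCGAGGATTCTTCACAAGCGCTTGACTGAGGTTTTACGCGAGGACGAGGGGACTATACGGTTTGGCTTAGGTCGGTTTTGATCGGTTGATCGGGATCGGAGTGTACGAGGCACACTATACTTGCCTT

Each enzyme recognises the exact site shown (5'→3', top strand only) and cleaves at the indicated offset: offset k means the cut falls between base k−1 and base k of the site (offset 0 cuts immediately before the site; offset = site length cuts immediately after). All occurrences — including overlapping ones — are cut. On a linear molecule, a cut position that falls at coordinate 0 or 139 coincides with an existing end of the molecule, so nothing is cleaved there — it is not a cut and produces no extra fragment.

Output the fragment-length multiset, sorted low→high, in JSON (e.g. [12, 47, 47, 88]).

[4,4,5,6,6,6,7,8,8,8,10,11,11,15,30]

Scan for sites:
  OquI (GATCGG, off=4): starts [91, 99, 105] → cuts [95, 103, 109]
  HnxII (ACTATAC, off=3): starts [1, 63, 125] → cuts [4, 66, 128]
  BxoVI (GGTTT, off=2): starts [41, 70, 85] → cuts [43, 72, 87]
  SqiI (CGAGG, off=0): starts [8, 13, 50, 56, 117] → cuts [8, 13, 50, 56, 117]

Pooled cuts: [4, 8, 13, 43, 50, 56, 66, 72, 87, 95, 103, 109, 117, 128]

Fragment lengths:
  [0,4): 4 bp
  [4,8): 4 bp
  [8,13): 5 bp
  [13,43): 30 bp
  [43,50): 7 bp
  [50,56): 6 bp
  [56,66): 10 bp
  [66,72): 6 bp
  [72,87): 15 bp
  [87,95): 8 bp
  [95,103): 8 bp
  [103,109): 6 bp
  [109,117): 8 bp
  [117,128): 11 bp
  [128,139): 11 bp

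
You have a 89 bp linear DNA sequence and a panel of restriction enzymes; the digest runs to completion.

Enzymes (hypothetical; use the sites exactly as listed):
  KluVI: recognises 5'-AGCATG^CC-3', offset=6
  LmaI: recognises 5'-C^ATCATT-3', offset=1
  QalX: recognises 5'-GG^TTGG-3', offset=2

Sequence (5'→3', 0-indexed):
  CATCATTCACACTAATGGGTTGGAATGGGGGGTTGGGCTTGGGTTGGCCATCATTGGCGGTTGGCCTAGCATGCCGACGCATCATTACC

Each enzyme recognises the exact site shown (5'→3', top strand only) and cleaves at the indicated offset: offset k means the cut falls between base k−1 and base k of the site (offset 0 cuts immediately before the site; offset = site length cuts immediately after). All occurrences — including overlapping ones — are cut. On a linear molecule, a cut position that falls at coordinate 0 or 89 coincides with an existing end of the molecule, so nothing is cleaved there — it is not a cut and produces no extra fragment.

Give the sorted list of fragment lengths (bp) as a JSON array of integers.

Site scan:
  KluVI (AGCATGCC, off=6): starts [67] → cuts [73]
  LmaI (CATCATT, off=1): starts [0, 48, 79] → cuts [1, 49, 80]
  QalX (GGTTGG, off=2): starts [17, 30, 41, 58] → cuts [19, 32, 43, 60]

All cut coordinates (distinct, sorted): [1, 19, 32, 43, 49, 60, 73, 80]

Fragments:
  [0,1): 1 bp
  [1,19): 18 bp
  [19,32): 13 bp
  [32,43): 11 bp
  [43,49): 6 bp
  [49,60): 11 bp
  [60,73): 13 bp
  [73,80): 7 bp
  [80,89): 9 bp

[1,6,7,9,11,11,13,13,18]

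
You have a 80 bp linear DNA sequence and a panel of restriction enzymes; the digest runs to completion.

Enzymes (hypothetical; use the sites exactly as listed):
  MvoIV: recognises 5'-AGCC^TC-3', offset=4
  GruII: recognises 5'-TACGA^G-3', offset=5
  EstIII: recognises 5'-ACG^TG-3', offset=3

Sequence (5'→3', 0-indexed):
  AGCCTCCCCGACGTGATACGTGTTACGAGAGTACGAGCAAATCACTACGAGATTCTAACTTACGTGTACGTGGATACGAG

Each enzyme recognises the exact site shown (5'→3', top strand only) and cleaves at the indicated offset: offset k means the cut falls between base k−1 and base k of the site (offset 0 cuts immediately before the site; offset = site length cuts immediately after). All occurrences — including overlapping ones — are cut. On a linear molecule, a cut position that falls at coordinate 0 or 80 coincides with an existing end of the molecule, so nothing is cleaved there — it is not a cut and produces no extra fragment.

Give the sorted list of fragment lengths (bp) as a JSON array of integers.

[1,4,6,7,8,8,9,9,14,14]

Site scan:
  MvoIV AGCCTC/4: at [0] ⇒ [4]
  GruII TACGAG/5: at [23, 31, 45, 74] ⇒ [28, 36, 50, 79]
  EstIII ACGTG/3: at [10, 17, 61, 67] ⇒ [13, 20, 64, 70]

All cut coordinates (distinct, sorted): [4, 13, 20, 28, 36, 50, 64, 70, 79]

Fragment lengths:
  [0,4): 4 bp
  [4,13): 9 bp
  [13,20): 7 bp
  [20,28): 8 bp
  [28,36): 8 bp
  [36,50): 14 bp
  [50,64): 14 bp
  [64,70): 6 bp
  [70,79): 9 bp
  [79,80): 1 bp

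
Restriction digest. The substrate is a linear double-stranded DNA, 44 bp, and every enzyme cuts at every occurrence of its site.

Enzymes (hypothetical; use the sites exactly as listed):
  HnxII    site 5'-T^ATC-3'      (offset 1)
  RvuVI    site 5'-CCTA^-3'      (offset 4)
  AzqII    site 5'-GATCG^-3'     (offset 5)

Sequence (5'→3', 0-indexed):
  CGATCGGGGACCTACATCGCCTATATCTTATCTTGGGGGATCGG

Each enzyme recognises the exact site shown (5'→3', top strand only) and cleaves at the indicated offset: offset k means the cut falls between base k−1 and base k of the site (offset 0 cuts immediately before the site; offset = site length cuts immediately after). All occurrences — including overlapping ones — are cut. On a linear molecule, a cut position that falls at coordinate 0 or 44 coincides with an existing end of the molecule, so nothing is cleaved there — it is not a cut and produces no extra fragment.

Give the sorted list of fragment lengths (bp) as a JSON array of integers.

Per-enzyme occurrences:
  HnxII (TATC, off=1): starts [23, 28] → cuts [24, 29]
  RvuVI (CCTA, off=4): starts [10, 19] → cuts [14, 23]
  AzqII (GATCG, off=5): starts [1, 38] → cuts [6, 43]

All cut coordinates (distinct, sorted): [6, 14, 23, 24, 29, 43]

Fragments:
  [0,6): 6 bp
  [6,14): 8 bp
  [14,23): 9 bp
  [23,24): 1 bp
  [24,29): 5 bp
  [29,43): 14 bp
  [43,44): 1 bp

[1,1,5,6,8,9,14]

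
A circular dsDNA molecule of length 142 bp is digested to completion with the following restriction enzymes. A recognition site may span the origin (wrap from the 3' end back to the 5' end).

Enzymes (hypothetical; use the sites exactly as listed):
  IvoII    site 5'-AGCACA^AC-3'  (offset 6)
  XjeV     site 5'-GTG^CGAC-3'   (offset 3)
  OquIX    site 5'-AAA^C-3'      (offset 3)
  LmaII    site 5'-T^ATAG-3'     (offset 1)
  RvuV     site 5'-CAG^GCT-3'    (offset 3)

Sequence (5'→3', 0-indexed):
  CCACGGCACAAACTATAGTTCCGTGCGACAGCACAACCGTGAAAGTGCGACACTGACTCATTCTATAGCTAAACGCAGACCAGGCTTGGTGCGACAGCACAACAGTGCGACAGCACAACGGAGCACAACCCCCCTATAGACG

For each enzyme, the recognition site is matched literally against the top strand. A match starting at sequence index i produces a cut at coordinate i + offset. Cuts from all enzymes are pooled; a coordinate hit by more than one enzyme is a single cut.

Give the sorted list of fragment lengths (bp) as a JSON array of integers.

[2,6,8,8,9,10,10,10,10,10,11,12,17,19]

Scan for sites:
  IvoII AGCACAAC/6: at [29, 95, 111, 121] ⇒ [35, 101, 117, 127]
  XjeV GTGCGAC/3: at [22, 44, 88, 104] ⇒ [25, 47, 91, 107]
  OquIX AAAC/3: at [9, 70] ⇒ [12, 73]
  LmaII TATAG/1: at [13, 63, 134] ⇒ [14, 64, 135]
  RvuV CAGGCT/3: at [80] ⇒ [83]

All cut coordinates (distinct, sorted): [12, 14, 25, 35, 47, 64, 73, 83, 91, 101, 107, 117, 127, 135]

Fragment lengths:
  12→14: 2 bp
  14→25: 11 bp
  25→35: 10 bp
  35→47: 12 bp
  47→64: 17 bp
  64→73: 9 bp
  73→83: 10 bp
  83→91: 8 bp
  91→101: 10 bp
  101→107: 6 bp
  107→117: 10 bp
  117→127: 10 bp
  127→135: 8 bp
  135→12 (wrap): 142-135+12 = 19 bp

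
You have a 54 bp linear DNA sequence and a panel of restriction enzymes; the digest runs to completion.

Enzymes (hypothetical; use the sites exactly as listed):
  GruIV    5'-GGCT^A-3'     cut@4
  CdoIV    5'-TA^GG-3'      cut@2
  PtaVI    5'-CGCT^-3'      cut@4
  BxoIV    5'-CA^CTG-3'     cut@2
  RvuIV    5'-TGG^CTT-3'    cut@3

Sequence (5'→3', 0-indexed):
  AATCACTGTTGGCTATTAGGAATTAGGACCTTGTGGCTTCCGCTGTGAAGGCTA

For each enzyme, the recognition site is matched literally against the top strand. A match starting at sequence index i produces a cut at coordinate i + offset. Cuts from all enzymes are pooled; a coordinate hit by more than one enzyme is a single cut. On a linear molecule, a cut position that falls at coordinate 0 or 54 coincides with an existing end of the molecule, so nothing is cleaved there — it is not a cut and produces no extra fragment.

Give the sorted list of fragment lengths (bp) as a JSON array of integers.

[1,4,5,7,8,9,9,11]

Site scan:
  GruIV (GGCTA, off=4): starts [10, 49] → cuts [14, 53]
  CdoIV (TAGG, off=2): starts [16, 23] → cuts [18, 25]
  PtaVI (CGCT, off=4): starts [40] → cuts [44]
  BxoIV (CACTG, off=2): starts [3] → cuts [5]
  RvuIV (TGGCTT, off=3): starts [33] → cuts [36]

Pooled cuts: [5, 14, 18, 25, 36, 44, 53]

Fragments:
  [0,5): 5 bp
  [5,14): 9 bp
  [14,18): 4 bp
  [18,25): 7 bp
  [25,36): 11 bp
  [36,44): 8 bp
  [44,53): 9 bp
  [53,54): 1 bp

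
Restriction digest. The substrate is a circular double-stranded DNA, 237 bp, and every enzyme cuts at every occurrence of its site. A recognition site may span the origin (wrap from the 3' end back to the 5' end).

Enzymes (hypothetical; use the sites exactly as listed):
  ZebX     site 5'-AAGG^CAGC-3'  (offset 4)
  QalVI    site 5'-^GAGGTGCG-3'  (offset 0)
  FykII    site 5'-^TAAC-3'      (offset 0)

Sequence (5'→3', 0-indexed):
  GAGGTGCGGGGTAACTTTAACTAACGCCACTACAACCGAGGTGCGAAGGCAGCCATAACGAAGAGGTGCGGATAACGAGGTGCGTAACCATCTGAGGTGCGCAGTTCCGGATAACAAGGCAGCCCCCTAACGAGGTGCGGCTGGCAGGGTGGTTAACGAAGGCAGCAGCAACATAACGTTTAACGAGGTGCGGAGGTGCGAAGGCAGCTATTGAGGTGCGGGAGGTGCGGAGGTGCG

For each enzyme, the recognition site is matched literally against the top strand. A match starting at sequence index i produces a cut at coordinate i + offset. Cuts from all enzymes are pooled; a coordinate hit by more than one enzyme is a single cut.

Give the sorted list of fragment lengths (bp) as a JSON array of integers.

Scan for sites:
  ZebX (AAGGCAGC, off=4): starts [45, 115, 158, 200] → cuts [49, 119, 162, 204]
  QalVI (GAGGTGCG, off=0): starts [0, 37, 62, 76, 93, 131, 184, 192, 212, 221, 229] → cuts [0, 37, 62, 76, 93, 131, 184, 192, 212, 221, 229]
  FykII (TAAC, off=0): starts [11, 17, 21, 55, 72, 84, 111, 127, 153, 173, 180] → cuts [11, 17, 21, 55, 72, 84, 111, 127, 153, 173, 180]

All cut coordinates (distinct, sorted): [0, 11, 17, 21, 37, 49, 55, 62, 72, 76, 84, 93, 111, 119, 127, 131, 153, 162, 173, 180, 184, 192, 204, 212, 221, 229]

Fragments:
  0→11: 11 bp
  11→17: 6 bp
  17→21: 4 bp
  21→37: 16 bp
  37→49: 12 bp
  49→55: 6 bp
  55→62: 7 bp
  62→72: 10 bp
  72→76: 4 bp
  76→84: 8 bp
  84→93: 9 bp
  93→111: 18 bp
  111→119: 8 bp
  119→127: 8 bp
  127→131: 4 bp
  131→153: 22 bp
  153→162: 9 bp
  162→173: 11 bp
  173→180: 7 bp
  180→184: 4 bp
  184→192: 8 bp
  192→204: 12 bp
  204→212: 8 bp
  212→221: 9 bp
  221→229: 8 bp
  229→0 (wrap): 237-229+0 = 8 bp

[4,4,4,4,6,6,7,7,8,8,8,8,8,8,8,9,9,9,10,11,11,12,12,16,18,22]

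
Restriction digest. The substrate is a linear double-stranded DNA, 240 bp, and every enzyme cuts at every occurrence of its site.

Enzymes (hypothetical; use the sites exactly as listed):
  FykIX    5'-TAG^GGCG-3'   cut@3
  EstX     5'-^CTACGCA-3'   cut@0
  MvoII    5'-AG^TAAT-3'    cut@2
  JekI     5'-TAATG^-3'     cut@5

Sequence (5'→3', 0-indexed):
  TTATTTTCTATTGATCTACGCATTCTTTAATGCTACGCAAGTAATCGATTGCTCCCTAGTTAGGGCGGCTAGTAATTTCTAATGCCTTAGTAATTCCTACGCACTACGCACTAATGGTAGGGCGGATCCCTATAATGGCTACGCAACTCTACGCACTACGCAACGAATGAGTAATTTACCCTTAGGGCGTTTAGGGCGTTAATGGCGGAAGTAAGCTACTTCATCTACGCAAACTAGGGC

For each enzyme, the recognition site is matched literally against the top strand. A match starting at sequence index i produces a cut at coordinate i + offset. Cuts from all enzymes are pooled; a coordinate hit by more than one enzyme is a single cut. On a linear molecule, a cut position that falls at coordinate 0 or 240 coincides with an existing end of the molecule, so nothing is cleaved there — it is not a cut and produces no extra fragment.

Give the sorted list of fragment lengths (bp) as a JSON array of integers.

[1,4,6,6,7,7,9,9,9,10,10,12,13,14,15,16,16,17,17,20,22]

Site scan:
  FykIX (TAGGGCG, off=3): starts [60, 117, 182, 191] → cuts [63, 120, 185, 194]
  EstX (CTACGCA, off=0): starts [15, 32, 96, 103, 138, 148, 155, 224] → cuts [15, 32, 96, 103, 138, 148, 155, 224]
  MvoII (AGTAAT, off=2): starts [39, 70, 88, 169] → cuts [41, 72, 90, 171]
  JekI (TAATG, off=5): starts [27, 79, 111, 132, 199] → cuts [32, 84, 116, 137, 204]

All cut coordinates (distinct, sorted): [15, 32, 41, 63, 72, 84, 90, 96, 103, 116, 120, 137, 138, 148, 155, 171, 185, 194, 204, 224]

Fragments:
  [0,15): 15 bp
  [15,32): 17 bp
  [32,41): 9 bp
  [41,63): 22 bp
  [63,72): 9 bp
  [72,84): 12 bp
  [84,90): 6 bp
  [90,96): 6 bp
  [96,103): 7 bp
  [103,116): 13 bp
  [116,120): 4 bp
  [120,137): 17 bp
  [137,138): 1 bp
  [138,148): 10 bp
  [148,155): 7 bp
  [155,171): 16 bp
  [171,185): 14 bp
  [185,194): 9 bp
  [194,204): 10 bp
  [204,224): 20 bp
  [224,240): 16 bp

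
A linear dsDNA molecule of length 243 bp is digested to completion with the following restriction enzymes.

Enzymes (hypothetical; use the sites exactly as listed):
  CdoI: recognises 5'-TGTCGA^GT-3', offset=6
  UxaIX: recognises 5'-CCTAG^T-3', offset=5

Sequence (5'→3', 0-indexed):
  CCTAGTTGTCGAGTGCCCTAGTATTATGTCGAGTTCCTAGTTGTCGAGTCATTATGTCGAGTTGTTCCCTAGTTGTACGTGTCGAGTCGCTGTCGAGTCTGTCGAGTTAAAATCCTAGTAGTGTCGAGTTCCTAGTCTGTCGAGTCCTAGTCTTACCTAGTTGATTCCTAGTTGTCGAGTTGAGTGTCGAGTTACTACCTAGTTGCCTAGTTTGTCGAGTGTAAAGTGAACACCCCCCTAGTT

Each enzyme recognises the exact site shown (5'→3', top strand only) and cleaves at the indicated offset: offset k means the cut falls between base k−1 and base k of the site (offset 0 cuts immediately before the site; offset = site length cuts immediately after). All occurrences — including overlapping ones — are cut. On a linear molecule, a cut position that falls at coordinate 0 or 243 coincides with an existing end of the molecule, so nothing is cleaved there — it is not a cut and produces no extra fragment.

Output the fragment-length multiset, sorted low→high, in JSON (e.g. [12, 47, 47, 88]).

[2,5,7,7,7,7,8,8,8,8,8,9,9,9,10,11,11,11,12,12,12,13,13,13,23]

Scan for sites:
  CdoI TGTCGAGT/6: at [6, 26, 41, 54, 79, 90, 99, 121, 137, 172, 184, 212] ⇒ [12, 32, 47, 60, 85, 96, 105, 127, 143, 178, 190, 218]
  UxaIX CCTAGT/5: at [0, 16, 35, 67, 113, 130, 145, 155, 166, 197, 205, 236] ⇒ [5, 21, 40, 72, 118, 135, 150, 160, 171, 202, 210, 241]

All cut coordinates (distinct, sorted): [5, 12, 21, 32, 40, 47, 60, 72, 85, 96, 105, 118, 127, 135, 143, 150, 160, 171, 178, 190, 202, 210, 218, 241]

Fragments:
  [0,5): 5 bp
  [5,12): 7 bp
  [12,21): 9 bp
  [21,32): 11 bp
  [32,40): 8 bp
  [40,47): 7 bp
  [47,60): 13 bp
  [60,72): 12 bp
  [72,85): 13 bp
  [85,96): 11 bp
  [96,105): 9 bp
  [105,118): 13 bp
  [118,127): 9 bp
  [127,135): 8 bp
  [135,143): 8 bp
  [143,150): 7 bp
  [150,160): 10 bp
  [160,171): 11 bp
  [171,178): 7 bp
  [178,190): 12 bp
  [190,202): 12 bp
  [202,210): 8 bp
  [210,218): 8 bp
  [218,241): 23 bp
  [241,243): 2 bp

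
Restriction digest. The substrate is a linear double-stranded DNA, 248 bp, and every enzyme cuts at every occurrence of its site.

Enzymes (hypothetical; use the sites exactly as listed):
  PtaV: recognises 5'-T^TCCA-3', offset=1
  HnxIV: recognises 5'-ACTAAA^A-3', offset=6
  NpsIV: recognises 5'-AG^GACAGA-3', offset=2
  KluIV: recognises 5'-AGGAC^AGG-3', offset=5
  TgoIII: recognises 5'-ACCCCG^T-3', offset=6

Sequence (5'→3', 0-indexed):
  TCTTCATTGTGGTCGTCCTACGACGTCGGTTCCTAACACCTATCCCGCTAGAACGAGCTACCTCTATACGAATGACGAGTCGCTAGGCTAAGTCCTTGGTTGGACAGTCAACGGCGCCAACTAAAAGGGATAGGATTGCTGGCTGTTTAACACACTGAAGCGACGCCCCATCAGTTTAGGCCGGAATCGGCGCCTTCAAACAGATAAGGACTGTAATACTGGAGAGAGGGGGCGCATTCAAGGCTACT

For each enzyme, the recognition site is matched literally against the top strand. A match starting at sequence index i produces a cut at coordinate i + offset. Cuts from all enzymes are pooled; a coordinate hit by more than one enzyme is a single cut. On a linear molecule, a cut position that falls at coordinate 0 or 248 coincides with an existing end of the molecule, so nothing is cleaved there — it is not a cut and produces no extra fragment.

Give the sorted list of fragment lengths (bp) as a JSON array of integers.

[123,125]

Scan for sites:
  PtaV (TTCCA, off=1): no sites
  HnxIV (ACTAAAA, off=6): starts [119] → cuts [125]
  NpsIV (AGGACAGA, off=2): no sites
  KluIV (AGGACAGG, off=5): no sites
  TgoIII (ACCCCGT, off=6): no sites

Pooled cuts: [125]

Fragment lengths:
  [0,125): 125 bp
  [125,248): 123 bp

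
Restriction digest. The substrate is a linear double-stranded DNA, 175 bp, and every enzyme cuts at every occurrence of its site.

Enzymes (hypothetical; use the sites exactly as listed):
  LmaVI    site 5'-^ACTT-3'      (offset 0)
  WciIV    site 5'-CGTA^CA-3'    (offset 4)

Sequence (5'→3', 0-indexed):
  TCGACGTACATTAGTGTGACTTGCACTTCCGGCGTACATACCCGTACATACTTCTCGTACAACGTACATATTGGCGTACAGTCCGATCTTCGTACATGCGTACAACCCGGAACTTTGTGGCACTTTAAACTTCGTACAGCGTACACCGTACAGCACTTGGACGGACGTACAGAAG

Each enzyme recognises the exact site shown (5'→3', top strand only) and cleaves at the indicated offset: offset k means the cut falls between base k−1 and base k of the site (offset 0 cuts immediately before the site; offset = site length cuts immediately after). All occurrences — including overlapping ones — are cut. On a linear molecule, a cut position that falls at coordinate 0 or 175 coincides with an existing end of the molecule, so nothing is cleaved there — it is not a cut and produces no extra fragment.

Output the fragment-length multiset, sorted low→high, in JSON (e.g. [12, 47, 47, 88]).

Scan for sites:
  LmaVI ACTT/0: at [18, 24, 49, 111, 121, 128, 154] ⇒ [18, 24, 49, 111, 121, 128, 154]
  WciIV CGTACA/4: at [4, 32, 42, 55, 62, 74, 90, 98, 132, 139, 146, 165] ⇒ [8, 36, 46, 59, 66, 78, 94, 102, 136, 143, 150, 169]

Pooled cuts: [8, 18, 24, 36, 46, 49, 59, 66, 78, 94, 102, 111, 121, 128, 136, 143, 150, 154, 169]

Fragment lengths:
  [0,8): 8 bp
  [8,18): 10 bp
  [18,24): 6 bp
  [24,36): 12 bp
  [36,46): 10 bp
  [46,49): 3 bp
  [49,59): 10 bp
  [59,66): 7 bp
  [66,78): 12 bp
  [78,94): 16 bp
  [94,102): 8 bp
  [102,111): 9 bp
  [111,121): 10 bp
  [121,128): 7 bp
  [128,136): 8 bp
  [136,143): 7 bp
  [143,150): 7 bp
  [150,154): 4 bp
  [154,169): 15 bp
  [169,175): 6 bp

[3,4,6,6,7,7,7,7,8,8,8,9,10,10,10,10,12,12,15,16]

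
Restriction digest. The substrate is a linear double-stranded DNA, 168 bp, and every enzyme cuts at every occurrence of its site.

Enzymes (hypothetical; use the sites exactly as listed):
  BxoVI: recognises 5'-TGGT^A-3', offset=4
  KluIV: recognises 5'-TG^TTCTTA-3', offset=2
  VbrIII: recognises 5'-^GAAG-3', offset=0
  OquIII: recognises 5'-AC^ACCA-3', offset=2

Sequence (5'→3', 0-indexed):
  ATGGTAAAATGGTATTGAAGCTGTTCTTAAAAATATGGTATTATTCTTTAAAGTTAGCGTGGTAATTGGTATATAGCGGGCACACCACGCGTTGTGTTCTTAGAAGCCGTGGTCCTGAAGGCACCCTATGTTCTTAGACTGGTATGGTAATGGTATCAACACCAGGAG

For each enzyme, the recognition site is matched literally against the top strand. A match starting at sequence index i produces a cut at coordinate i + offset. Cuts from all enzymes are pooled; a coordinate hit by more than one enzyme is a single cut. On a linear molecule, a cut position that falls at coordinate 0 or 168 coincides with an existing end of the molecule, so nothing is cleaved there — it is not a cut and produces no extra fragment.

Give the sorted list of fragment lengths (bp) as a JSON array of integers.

Scan for sites:
  BxoVI (TGGTA, off=4): starts [1, 9, 35, 59, 66, 139, 144, 150] → cuts [5, 13, 39, 63, 70, 143, 148, 154]
  KluIV (TGTTCTTA, off=2): starts [21, 94, 128] → cuts [23, 96, 130]
  VbrIII (GAAG, off=0): starts [16, 102, 116] → cuts [16, 102, 116]
  OquIII (ACACCA, off=2): starts [81, 158] → cuts [83, 160]

Pooled cuts: [5, 13, 16, 23, 39, 63, 70, 83, 96, 102, 116, 130, 143, 148, 154, 160]

Fragment lengths:
  [0,5): 5 bp
  [5,13): 8 bp
  [13,16): 3 bp
  [16,23): 7 bp
  [23,39): 16 bp
  [39,63): 24 bp
  [63,70): 7 bp
  [70,83): 13 bp
  [83,96): 13 bp
  [96,102): 6 bp
  [102,116): 14 bp
  [116,130): 14 bp
  [130,143): 13 bp
  [143,148): 5 bp
  [148,154): 6 bp
  [154,160): 6 bp
  [160,168): 8 bp

[3,5,5,6,6,6,7,7,8,8,13,13,13,14,14,16,24]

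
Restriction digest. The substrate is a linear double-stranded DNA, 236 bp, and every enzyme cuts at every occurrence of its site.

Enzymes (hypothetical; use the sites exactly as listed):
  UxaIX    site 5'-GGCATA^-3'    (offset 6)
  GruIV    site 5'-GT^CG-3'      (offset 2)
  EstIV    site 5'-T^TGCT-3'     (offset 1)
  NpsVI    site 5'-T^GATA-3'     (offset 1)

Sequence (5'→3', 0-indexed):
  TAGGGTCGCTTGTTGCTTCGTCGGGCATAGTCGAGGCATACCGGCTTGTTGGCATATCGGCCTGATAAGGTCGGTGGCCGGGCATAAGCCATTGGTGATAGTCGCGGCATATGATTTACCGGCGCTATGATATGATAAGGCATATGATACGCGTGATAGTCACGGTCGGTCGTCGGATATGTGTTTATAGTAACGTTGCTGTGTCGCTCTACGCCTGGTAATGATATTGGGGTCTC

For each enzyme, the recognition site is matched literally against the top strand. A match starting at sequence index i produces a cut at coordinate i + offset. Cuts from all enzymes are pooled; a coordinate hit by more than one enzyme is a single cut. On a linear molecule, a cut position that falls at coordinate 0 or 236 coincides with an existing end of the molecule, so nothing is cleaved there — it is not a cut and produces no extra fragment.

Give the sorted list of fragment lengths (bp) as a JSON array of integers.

Per-enzyme occurrences:
  UxaIX (GGCATA, off=6): starts [23, 34, 50, 80, 105, 138] → cuts [29, 40, 56, 86, 111, 144]
  GruIV (GTCG, off=2): starts [4, 19, 29, 69, 100, 164, 168, 171, 202] → cuts [6, 21, 31, 71, 102, 166, 170, 173, 204]
  EstIV (TTGCT, off=1): starts [12, 195] → cuts [13, 196]
  NpsVI (TGATA, off=1): starts [62, 95, 127, 132, 144, 153, 221] → cuts [63, 96, 128, 133, 145, 154, 222]

Pooled cuts: [6, 13, 21, 29, 31, 40, 56, 63, 71, 86, 96, 102, 111, 128, 133, 144, 145, 154, 166, 170, 173, 196, 204, 222]

Fragments:
  [0,6): 6 bp
  [6,13): 7 bp
  [13,21): 8 bp
  [21,29): 8 bp
  [29,31): 2 bp
  [31,40): 9 bp
  [40,56): 16 bp
  [56,63): 7 bp
  [63,71): 8 bp
  [71,86): 15 bp
  [86,96): 10 bp
  [96,102): 6 bp
  [102,111): 9 bp
  [111,128): 17 bp
  [128,133): 5 bp
  [133,144): 11 bp
  [144,145): 1 bp
  [145,154): 9 bp
  [154,166): 12 bp
  [166,170): 4 bp
  [170,173): 3 bp
  [173,196): 23 bp
  [196,204): 8 bp
  [204,222): 18 bp
  [222,236): 14 bp

[1,2,3,4,5,6,6,7,7,8,8,8,8,9,9,9,10,11,12,14,15,16,17,18,23]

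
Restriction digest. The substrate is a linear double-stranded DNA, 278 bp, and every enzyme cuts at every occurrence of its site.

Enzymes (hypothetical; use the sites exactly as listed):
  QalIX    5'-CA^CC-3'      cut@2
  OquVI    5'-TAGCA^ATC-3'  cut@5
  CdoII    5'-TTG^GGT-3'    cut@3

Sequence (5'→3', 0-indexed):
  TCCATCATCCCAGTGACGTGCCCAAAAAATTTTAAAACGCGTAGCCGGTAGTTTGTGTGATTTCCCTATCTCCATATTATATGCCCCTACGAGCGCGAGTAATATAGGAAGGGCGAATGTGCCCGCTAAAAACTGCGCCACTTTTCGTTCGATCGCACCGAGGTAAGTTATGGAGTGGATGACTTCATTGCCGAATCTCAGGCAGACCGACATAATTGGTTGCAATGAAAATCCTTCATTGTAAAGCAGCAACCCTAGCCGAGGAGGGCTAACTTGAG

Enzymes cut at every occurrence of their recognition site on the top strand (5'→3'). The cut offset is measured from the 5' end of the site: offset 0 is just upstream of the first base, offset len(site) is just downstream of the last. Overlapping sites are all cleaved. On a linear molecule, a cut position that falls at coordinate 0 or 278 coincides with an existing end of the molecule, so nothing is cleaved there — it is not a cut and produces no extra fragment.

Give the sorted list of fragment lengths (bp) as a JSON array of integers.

Per-enzyme occurrences:
  QalIX (CACC, off=2): starts [155] → cuts [157]
  OquVI (TAGCAATC, off=5): no sites
  CdoII (TTGGGT, off=3): no sites

Pooled cuts: [157]

Fragments:
  [0,157): 157 bp
  [157,278): 121 bp

[121,157]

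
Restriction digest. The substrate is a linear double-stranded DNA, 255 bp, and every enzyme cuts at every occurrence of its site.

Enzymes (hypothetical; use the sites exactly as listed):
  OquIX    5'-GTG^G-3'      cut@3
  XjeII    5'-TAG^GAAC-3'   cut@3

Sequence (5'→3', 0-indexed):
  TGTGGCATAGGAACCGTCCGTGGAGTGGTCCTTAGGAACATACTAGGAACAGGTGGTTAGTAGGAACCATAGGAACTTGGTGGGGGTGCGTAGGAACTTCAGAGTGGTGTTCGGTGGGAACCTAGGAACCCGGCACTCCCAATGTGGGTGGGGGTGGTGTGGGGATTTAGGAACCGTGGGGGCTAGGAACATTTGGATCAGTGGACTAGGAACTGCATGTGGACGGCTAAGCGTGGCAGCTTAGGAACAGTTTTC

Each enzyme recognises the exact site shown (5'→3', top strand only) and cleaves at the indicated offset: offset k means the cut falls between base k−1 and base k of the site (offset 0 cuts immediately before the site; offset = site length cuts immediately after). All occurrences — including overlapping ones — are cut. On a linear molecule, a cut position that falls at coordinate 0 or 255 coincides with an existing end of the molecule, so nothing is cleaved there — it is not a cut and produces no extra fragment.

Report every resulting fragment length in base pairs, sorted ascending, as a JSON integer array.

Per-enzyme occurrences:
  OquIX (GTGG, off=3): starts [1, 19, 24, 52, 79, 103, 113, 143, 147, 153, 158, 175, 200, 218, 232] → cuts [4, 22, 27, 55, 82, 106, 116, 146, 150, 156, 161, 178, 203, 221, 235]
  XjeII (TAGGAAC, off=3): starts [7, 32, 43, 60, 69, 90, 122, 167, 183, 206, 241] → cuts [10, 35, 46, 63, 72, 93, 125, 170, 186, 209, 244]

All cut coordinates (distinct, sorted): [4, 10, 22, 27, 35, 46, 55, 63, 72, 82, 93, 106, 116, 125, 146, 150, 156, 161, 170, 178, 186, 203, 209, 221, 235, 244]

Fragment lengths:
  [0,4): 4 bp
  [4,10): 6 bp
  [10,22): 12 bp
  [22,27): 5 bp
  [27,35): 8 bp
  [35,46): 11 bp
  [46,55): 9 bp
  [55,63): 8 bp
  [63,72): 9 bp
  [72,82): 10 bp
  [82,93): 11 bp
  [93,106): 13 bp
  [106,116): 10 bp
  [116,125): 9 bp
  [125,146): 21 bp
  [146,150): 4 bp
  [150,156): 6 bp
  [156,161): 5 bp
  [161,170): 9 bp
  [170,178): 8 bp
  [178,186): 8 bp
  [186,203): 17 bp
  [203,209): 6 bp
  [209,221): 12 bp
  [221,235): 14 bp
  [235,244): 9 bp
  [244,255): 11 bp

[4,4,5,5,6,6,6,8,8,8,8,9,9,9,9,9,10,10,11,11,11,12,12,13,14,17,21]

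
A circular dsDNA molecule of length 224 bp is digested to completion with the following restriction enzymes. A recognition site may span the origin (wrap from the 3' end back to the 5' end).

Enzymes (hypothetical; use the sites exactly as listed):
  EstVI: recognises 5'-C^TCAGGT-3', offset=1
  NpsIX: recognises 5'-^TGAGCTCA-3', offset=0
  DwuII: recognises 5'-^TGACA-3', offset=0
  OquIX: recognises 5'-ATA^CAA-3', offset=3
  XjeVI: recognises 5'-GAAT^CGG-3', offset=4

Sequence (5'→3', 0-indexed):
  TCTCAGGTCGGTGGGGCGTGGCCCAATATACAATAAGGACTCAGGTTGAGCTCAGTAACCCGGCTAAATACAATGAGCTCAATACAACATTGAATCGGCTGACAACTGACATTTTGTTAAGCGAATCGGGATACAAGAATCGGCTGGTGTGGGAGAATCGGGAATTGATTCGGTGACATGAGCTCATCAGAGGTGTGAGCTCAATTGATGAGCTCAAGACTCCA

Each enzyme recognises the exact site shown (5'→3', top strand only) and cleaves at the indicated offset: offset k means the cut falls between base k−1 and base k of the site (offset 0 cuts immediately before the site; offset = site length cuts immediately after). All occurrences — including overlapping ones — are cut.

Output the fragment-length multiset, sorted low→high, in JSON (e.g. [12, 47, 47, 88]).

[3,4,5,6,7,7,7,10,11,11,13,15,17,18,18,20,24,28]

Per-enzyme occurrences:
  EstVI CTCAGGT/1: at [1, 39] ⇒ [2, 40]
  NpsIX TGAGCTCA/0: at [46, 73, 178, 195, 208] ⇒ [46, 73, 178, 195, 208]
  DwuII TGACA/0: at [99, 106, 173] ⇒ [99, 106, 173]
  OquIX ATACAA/3: at [27, 67, 81, 130] ⇒ [30, 70, 84, 133]
  XjeVI GAATCGG/4: at [91, 122, 136, 154] ⇒ [95, 126, 140, 158]

Pooled cuts: [2, 30, 40, 46, 70, 73, 84, 95, 99, 106, 126, 133, 140, 158, 173, 178, 195, 208]

Fragments:
  2→30: 28 bp
  30→40: 10 bp
  40→46: 6 bp
  46→70: 24 bp
  70→73: 3 bp
  73→84: 11 bp
  84→95: 11 bp
  95→99: 4 bp
  99→106: 7 bp
  106→126: 20 bp
  126→133: 7 bp
  133→140: 7 bp
  140→158: 18 bp
  158→173: 15 bp
  173→178: 5 bp
  178→195: 17 bp
  195→208: 13 bp
  208→2 (wrap): 224-208+2 = 18 bp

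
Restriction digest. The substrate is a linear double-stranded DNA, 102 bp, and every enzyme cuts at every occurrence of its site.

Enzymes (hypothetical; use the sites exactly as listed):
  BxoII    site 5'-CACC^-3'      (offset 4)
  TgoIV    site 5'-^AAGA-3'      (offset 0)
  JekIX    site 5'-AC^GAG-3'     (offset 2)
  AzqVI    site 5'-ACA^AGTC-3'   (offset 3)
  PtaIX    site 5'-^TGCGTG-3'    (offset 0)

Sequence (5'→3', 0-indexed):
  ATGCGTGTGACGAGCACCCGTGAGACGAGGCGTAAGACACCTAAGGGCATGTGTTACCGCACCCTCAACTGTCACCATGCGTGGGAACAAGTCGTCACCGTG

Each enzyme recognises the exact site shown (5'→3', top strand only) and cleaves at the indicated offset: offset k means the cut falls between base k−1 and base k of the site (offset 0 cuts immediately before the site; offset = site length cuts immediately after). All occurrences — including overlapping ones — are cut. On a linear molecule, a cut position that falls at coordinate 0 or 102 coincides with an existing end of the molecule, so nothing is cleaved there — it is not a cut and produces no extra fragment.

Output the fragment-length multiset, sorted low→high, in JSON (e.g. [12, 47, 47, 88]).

Site scan:
  BxoII (CACC, off=4): starts [14, 37, 59, 72, 95] → cuts [18, 41, 63, 76, 99]
  TgoIV (AAGA, off=0): starts [33] → cuts [33]
  JekIX (ACGAG, off=2): starts [9, 24] → cuts [11, 26]
  AzqVI (ACAAGTC, off=3): starts [86] → cuts [89]
  PtaIX (TGCGTG, off=0): starts [1, 77] → cuts [1, 77]

All cut coordinates (distinct, sorted): [1, 11, 18, 26, 33, 41, 63, 76, 77, 89, 99]

Fragments:
  [0,1): 1 bp
  [1,11): 10 bp
  [11,18): 7 bp
  [18,26): 8 bp
  [26,33): 7 bp
  [33,41): 8 bp
  [41,63): 22 bp
  [63,76): 13 bp
  [76,77): 1 bp
  [77,89): 12 bp
  [89,99): 10 bp
  [99,102): 3 bp

[1,1,3,7,7,8,8,10,10,12,13,22]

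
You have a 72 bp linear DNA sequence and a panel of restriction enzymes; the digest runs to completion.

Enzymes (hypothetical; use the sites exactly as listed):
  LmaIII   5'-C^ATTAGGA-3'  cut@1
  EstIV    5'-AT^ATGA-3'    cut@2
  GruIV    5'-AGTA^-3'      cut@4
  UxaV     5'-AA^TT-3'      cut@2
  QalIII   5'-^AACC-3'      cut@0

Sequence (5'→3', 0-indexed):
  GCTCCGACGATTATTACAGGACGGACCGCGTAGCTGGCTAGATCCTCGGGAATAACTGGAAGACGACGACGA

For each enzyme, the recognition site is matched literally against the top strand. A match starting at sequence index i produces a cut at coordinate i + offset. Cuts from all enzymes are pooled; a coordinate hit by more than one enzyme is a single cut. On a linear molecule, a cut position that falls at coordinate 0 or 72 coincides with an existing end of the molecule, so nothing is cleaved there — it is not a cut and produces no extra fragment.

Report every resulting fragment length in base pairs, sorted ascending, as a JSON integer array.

[72]

Site scan:
  LmaIII (CATTAGGA, off=1): no sites
  EstIV (ATATGA, off=2): no sites
  GruIV (AGTA, off=4): no sites
  UxaV (AATT, off=2): no sites
  QalIII (AACC, off=0): no sites

All cut coordinates (distinct, sorted): ∅

Fragment lengths:
  no cuts → one linear fragment of 72 bp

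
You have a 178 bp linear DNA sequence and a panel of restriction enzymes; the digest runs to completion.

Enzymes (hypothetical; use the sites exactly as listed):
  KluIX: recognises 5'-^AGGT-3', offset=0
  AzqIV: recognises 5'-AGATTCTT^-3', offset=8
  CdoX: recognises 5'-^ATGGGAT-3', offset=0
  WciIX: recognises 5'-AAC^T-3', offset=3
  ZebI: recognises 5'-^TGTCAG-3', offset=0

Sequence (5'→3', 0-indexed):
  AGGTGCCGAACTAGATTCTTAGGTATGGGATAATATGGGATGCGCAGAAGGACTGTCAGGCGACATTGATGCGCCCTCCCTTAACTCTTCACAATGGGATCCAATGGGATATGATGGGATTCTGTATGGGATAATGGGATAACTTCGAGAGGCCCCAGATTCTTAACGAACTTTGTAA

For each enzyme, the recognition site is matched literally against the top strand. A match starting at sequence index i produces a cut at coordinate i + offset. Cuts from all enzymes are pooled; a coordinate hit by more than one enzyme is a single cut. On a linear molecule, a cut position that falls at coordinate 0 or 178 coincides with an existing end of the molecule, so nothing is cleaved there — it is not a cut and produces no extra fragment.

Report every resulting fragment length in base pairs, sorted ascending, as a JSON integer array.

Per-enzyme occurrences:
  KluIX (AGGT, off=0): starts [0, 20] → cuts [20] (position 0 is a terminus of the linear molecule — no cut)
  AzqIV (AGATTCTT, off=8): starts [12, 156] → cuts [20, 164]
  CdoX (ATGGGAT, off=0): starts [24, 34, 93, 103, 113, 125, 133] → cuts [24, 34, 93, 103, 113, 125, 133]
  WciIX (AACT, off=3): starts [8, 82, 140, 168] → cuts [11, 85, 143, 171]
  ZebI (TGTCAG, off=0): starts [53] → cuts [53]

All cut coordinates (distinct, sorted): [11, 20, 24, 34, 53, 85, 93, 103, 113, 125, 133, 143, 164, 171]

Fragments:
  [0,11): 11 bp
  [11,20): 9 bp
  [20,24): 4 bp
  [24,34): 10 bp
  [34,53): 19 bp
  [53,85): 32 bp
  [85,93): 8 bp
  [93,103): 10 bp
  [103,113): 10 bp
  [113,125): 12 bp
  [125,133): 8 bp
  [133,143): 10 bp
  [143,164): 21 bp
  [164,171): 7 bp
  [171,178): 7 bp

[4,7,7,8,8,9,10,10,10,10,11,12,19,21,32]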